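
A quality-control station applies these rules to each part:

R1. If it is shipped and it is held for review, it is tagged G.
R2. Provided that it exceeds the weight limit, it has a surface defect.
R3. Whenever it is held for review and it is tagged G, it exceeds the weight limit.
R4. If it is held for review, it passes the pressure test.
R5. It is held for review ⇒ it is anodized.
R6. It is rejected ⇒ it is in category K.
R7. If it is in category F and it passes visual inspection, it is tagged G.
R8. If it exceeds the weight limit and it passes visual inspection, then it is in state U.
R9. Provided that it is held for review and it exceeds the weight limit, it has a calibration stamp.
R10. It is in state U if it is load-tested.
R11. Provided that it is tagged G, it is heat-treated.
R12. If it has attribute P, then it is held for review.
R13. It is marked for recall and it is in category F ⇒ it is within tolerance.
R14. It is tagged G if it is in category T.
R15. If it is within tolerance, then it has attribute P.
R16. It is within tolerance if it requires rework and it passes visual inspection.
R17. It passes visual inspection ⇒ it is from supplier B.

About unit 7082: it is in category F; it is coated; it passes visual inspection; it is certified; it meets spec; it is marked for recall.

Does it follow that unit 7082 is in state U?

Yes

By R7 (it is in category F, it passes visual inspection): it is tagged G.
By R13 (it is marked for recall, it is in category F): it is within tolerance.
By R15 (it is within tolerance): it has attribute P.
By R12 (it has attribute P): it is held for review.
By R3 (it is held for review, it is tagged G): it exceeds the weight limit.
By R8 (it exceeds the weight limit, it passes visual inspection): it is in state U.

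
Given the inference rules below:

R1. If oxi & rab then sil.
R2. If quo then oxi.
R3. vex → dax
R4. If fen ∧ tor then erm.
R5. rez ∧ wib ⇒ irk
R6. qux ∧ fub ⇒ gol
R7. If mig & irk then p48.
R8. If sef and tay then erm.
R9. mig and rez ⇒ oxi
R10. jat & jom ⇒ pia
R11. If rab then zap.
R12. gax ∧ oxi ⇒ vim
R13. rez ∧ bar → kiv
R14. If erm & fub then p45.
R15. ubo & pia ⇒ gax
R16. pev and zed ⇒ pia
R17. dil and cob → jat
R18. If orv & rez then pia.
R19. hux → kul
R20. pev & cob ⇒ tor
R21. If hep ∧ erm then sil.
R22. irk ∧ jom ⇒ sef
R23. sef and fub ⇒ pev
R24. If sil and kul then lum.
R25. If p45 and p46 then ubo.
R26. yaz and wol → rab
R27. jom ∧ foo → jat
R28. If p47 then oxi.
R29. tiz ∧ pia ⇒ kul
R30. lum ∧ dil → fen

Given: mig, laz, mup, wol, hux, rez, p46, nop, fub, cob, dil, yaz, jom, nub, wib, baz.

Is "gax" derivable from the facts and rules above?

irk  (by R5: rez, wib)
oxi  (by R9: mig, rez)
jat  (by R17: dil, cob)
kul  (by R19: hux)
sef  (by R22: irk, jom)
pev  (by R23: sef, fub)
rab  (by R26: yaz, wol)
sil  (by R1: oxi, rab)
pia  (by R10: jat, jom)
tor  (by R20: pev, cob)
lum  (by R24: sil, kul)
fen  (by R30: lum, dil)
erm  (by R4: fen, tor)
p45  (by R14: erm, fub)
ubo  (by R25: p45, p46)
gax  (by R15: ubo, pia)

Yes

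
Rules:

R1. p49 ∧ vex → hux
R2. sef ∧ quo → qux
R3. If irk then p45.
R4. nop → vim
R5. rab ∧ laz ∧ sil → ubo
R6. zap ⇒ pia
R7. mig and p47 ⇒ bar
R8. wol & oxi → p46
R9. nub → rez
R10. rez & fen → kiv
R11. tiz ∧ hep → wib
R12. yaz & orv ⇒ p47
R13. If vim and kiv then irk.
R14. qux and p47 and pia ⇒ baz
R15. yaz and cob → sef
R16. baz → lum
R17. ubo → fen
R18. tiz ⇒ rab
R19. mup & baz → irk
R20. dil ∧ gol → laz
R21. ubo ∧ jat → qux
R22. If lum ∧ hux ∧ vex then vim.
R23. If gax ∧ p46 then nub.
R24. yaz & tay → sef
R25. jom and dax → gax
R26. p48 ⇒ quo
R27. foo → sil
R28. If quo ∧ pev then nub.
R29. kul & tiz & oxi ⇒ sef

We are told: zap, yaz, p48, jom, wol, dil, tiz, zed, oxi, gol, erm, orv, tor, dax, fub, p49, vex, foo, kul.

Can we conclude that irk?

Yes

hux  (by R1: p49, vex)
pia  (by R6: zap)
p46  (by R8: wol, oxi)
p47  (by R12: yaz, orv)
rab  (by R18: tiz)
laz  (by R20: dil, gol)
gax  (by R25: jom, dax)
quo  (by R26: p48)
sil  (by R27: foo)
sef  (by R29: kul, tiz, oxi)
qux  (by R2: sef, quo)
ubo  (by R5: rab, laz, sil)
baz  (by R14: qux, p47, pia)
lum  (by R16: baz)
fen  (by R17: ubo)
vim  (by R22: lum, hux, vex)
nub  (by R23: gax, p46)
rez  (by R9: nub)
kiv  (by R10: rez, fen)
irk  (by R13: vim, kiv)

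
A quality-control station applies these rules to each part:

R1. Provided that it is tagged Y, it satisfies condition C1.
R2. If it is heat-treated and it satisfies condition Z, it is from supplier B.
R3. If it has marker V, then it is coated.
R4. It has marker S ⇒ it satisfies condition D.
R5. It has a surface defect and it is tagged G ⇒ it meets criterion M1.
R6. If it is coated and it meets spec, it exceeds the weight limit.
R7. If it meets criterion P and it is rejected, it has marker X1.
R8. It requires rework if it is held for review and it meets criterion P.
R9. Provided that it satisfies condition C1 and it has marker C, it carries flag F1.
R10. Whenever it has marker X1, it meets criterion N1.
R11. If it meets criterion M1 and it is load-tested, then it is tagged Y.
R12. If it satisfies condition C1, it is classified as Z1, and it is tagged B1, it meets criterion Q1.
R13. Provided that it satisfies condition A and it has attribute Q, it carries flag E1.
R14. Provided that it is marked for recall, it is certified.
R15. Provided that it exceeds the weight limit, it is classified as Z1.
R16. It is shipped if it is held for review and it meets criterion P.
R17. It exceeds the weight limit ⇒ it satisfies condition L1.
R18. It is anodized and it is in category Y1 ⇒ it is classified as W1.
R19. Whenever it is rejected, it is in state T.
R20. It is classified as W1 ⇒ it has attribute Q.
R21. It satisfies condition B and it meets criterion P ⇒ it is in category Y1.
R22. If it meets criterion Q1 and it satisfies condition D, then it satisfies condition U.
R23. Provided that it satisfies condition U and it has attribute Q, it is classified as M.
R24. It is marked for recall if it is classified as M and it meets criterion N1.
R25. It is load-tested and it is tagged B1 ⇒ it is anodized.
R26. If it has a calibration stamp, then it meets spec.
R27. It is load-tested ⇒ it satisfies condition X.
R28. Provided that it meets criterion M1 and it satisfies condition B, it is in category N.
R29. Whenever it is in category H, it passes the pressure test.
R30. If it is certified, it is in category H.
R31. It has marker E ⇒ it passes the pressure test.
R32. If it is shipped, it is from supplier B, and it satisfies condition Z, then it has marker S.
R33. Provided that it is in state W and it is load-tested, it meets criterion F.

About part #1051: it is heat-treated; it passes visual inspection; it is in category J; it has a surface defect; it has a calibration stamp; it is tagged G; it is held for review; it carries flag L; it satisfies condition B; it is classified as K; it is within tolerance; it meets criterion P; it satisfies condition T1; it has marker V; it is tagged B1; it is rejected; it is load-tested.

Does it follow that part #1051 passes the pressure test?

Forward chaining from the given facts derives: is coated, meets criterion M1, has marker X1, requires rework, meets criterion N1, is tagged Y, is shipped, is in state T, is in category Y1, is anodized, meets spec, satisfies condition X, is in category N, satisfies condition C1, exceeds the weight limit, is classified as Z1, satisfies condition L1, is classified as W1, has attribute Q, meets criterion Q1.
Rules concluding "it passes the pressure test": R29 needs "it is in category H"; R31 needs "it has marker E" — none of these are established.

No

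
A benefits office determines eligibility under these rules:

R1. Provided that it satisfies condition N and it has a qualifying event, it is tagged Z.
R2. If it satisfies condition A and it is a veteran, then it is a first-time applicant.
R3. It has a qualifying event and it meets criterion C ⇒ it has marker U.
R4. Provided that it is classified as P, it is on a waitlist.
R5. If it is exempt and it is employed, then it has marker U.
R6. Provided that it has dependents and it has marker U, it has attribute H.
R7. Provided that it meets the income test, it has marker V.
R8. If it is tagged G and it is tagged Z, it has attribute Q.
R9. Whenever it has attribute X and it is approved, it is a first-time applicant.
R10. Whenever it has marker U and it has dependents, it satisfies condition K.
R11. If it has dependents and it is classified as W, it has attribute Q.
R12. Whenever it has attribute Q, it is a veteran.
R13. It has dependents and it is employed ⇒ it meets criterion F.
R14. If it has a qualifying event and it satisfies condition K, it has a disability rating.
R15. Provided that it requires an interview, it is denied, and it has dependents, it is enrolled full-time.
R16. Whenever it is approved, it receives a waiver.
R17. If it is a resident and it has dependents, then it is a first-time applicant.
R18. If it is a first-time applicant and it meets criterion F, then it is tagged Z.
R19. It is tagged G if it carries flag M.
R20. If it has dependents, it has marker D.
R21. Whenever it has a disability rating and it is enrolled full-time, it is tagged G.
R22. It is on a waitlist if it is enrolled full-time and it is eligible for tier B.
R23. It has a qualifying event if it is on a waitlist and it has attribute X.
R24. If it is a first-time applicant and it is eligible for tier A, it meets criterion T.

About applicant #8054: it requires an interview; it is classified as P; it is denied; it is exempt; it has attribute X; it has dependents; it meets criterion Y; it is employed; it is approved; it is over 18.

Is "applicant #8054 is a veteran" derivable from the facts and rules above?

Yes

By R4 (it is classified as P): it is on a waitlist.
By R5 (it is exempt, it is employed): it has marker U.
By R9 (it has attribute X, it is approved): it is a first-time applicant.
By R10 (it has marker U, it has dependents): it satisfies condition K.
By R13 (it has dependents, it is employed): it meets criterion F.
By R15 (it requires an interview, it is denied, it has dependents): it is enrolled full-time.
By R18 (it is a first-time applicant, it meets criterion F): it is tagged Z.
By R23 (it is on a waitlist, it has attribute X): it has a qualifying event.
By R14 (it has a qualifying event, it satisfies condition K): it has a disability rating.
By R21 (it has a disability rating, it is enrolled full-time): it is tagged G.
By R8 (it is tagged G, it is tagged Z): it has attribute Q.
By R12 (it has attribute Q): it is a veteran.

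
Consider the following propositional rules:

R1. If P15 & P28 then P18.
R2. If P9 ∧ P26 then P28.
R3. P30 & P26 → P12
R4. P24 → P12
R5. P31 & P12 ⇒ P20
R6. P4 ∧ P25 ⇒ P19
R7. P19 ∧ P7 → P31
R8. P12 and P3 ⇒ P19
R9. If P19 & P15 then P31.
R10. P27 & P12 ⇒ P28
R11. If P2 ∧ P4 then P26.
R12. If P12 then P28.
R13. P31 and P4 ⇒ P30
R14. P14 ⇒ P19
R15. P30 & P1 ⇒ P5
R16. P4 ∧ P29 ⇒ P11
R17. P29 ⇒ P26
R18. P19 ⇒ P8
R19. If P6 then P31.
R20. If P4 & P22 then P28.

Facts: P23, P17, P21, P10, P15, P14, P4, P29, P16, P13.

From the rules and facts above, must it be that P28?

P19  (by R14: P14)
P26  (by R17: P29)
P31  (by R9: P19, P15)
P30  (by R13: P31, P4)
P12  (by R3: P30, P26)
P28  (by R12: P12)

Yes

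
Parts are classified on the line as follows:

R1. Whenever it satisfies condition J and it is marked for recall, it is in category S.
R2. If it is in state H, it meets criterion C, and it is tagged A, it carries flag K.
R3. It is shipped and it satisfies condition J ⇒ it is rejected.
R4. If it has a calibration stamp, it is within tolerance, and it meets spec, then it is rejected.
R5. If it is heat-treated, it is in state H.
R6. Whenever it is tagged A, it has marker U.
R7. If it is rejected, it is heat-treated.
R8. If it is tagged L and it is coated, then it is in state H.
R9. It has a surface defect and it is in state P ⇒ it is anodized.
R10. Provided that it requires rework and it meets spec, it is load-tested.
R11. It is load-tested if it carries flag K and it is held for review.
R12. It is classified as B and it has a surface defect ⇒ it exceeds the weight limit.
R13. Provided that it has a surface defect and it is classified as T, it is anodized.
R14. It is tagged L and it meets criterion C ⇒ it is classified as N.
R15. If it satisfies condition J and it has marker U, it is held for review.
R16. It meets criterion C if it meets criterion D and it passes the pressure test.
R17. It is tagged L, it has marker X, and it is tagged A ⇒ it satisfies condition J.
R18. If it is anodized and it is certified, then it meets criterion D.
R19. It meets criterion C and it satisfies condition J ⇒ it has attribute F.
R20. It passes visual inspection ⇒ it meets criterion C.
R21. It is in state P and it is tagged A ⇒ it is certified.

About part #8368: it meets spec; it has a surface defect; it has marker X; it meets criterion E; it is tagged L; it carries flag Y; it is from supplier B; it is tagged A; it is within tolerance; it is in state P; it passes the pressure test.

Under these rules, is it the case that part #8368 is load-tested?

Forward chaining from the given facts derives: has marker U, is anodized, satisfies condition J, is certified, is held for review, meets criterion D, meets criterion C, has attribute F, is classified as N.
Rules concluding "it is load-tested": R10 needs "it requires rework"; R11 needs "it carries flag K" — none of these are established.

No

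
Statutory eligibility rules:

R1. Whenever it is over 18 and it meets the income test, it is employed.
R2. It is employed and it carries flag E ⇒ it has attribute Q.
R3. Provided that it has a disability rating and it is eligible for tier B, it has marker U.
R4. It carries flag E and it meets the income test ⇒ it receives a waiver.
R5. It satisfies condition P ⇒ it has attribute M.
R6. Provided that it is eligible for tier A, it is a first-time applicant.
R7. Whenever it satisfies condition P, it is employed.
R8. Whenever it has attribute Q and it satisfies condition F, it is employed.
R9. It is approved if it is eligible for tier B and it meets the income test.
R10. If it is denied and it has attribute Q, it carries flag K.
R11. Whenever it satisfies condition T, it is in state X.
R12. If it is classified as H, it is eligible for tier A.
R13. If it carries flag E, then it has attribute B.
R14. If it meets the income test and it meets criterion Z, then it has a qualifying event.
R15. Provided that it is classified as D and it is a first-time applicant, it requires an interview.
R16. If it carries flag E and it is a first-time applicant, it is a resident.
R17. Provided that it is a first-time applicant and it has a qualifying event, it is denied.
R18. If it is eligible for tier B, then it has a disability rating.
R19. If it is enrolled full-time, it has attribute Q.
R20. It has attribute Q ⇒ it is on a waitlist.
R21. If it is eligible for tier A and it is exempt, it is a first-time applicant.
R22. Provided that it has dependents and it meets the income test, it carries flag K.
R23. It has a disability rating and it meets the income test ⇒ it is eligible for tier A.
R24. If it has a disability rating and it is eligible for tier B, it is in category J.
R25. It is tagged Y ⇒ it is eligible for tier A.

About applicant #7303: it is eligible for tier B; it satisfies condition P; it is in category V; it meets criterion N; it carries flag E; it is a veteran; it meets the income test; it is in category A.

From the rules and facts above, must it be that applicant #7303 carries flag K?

Forward chaining from the given facts derives: receives a waiver, has attribute M, is employed, is approved, has attribute B, has a disability rating, is eligible for tier A, is in category J, has attribute Q, has marker U, is a first-time applicant, is a resident, is on a waitlist.
Rules concluding "it carries flag K": R10 needs "it is denied"; R22 needs "it has dependents" — none of these are established.

No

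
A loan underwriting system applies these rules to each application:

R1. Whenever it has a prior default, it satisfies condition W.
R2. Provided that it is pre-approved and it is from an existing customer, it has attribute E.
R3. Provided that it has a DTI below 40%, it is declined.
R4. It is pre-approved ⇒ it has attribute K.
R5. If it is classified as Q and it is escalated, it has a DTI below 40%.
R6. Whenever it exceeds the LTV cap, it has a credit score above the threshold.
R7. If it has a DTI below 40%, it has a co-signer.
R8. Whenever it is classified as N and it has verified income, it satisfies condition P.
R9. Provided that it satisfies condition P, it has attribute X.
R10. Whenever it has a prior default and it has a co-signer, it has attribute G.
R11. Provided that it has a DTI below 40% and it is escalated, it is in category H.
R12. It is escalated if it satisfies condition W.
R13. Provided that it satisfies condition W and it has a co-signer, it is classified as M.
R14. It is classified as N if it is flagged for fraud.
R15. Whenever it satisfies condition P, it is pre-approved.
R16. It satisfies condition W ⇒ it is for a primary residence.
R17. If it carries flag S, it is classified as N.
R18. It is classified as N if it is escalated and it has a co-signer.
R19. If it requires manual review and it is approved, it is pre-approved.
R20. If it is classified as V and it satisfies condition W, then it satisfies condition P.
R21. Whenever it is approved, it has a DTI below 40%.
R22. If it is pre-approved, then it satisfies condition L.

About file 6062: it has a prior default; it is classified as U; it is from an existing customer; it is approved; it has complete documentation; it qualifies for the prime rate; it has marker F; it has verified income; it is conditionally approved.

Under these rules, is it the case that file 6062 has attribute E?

Yes

By R1 (it has a prior default): it satisfies condition W.
By R12 (it satisfies condition W): it is escalated.
By R21 (it is approved): it has a DTI below 40%.
By R7 (it has a DTI below 40%): it has a co-signer.
By R18 (it is escalated, it has a co-signer): it is classified as N.
By R8 (it is classified as N, it has verified income): it satisfies condition P.
By R15 (it satisfies condition P): it is pre-approved.
By R2 (it is pre-approved, it is from an existing customer): it has attribute E.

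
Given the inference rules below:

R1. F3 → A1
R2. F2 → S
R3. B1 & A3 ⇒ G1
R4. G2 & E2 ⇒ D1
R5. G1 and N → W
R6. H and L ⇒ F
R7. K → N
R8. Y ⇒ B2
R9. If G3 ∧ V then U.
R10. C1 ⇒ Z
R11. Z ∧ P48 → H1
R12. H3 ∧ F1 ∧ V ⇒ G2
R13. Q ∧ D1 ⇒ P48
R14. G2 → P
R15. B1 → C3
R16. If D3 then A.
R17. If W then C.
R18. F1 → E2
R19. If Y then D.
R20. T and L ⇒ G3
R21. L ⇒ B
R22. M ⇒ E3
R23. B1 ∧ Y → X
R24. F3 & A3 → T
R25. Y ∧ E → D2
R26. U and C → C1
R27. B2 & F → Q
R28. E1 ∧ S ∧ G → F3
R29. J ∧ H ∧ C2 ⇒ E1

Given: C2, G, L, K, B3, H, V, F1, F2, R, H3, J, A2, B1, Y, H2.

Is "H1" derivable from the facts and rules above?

Forward chaining from the given facts derives: S, F, N, B2, G2, P, C3, E2, D, B, X, Q, E1, D1, P48, F3, A1.
The only rule concluding H1 is R11, which needs Z; that is never established.

No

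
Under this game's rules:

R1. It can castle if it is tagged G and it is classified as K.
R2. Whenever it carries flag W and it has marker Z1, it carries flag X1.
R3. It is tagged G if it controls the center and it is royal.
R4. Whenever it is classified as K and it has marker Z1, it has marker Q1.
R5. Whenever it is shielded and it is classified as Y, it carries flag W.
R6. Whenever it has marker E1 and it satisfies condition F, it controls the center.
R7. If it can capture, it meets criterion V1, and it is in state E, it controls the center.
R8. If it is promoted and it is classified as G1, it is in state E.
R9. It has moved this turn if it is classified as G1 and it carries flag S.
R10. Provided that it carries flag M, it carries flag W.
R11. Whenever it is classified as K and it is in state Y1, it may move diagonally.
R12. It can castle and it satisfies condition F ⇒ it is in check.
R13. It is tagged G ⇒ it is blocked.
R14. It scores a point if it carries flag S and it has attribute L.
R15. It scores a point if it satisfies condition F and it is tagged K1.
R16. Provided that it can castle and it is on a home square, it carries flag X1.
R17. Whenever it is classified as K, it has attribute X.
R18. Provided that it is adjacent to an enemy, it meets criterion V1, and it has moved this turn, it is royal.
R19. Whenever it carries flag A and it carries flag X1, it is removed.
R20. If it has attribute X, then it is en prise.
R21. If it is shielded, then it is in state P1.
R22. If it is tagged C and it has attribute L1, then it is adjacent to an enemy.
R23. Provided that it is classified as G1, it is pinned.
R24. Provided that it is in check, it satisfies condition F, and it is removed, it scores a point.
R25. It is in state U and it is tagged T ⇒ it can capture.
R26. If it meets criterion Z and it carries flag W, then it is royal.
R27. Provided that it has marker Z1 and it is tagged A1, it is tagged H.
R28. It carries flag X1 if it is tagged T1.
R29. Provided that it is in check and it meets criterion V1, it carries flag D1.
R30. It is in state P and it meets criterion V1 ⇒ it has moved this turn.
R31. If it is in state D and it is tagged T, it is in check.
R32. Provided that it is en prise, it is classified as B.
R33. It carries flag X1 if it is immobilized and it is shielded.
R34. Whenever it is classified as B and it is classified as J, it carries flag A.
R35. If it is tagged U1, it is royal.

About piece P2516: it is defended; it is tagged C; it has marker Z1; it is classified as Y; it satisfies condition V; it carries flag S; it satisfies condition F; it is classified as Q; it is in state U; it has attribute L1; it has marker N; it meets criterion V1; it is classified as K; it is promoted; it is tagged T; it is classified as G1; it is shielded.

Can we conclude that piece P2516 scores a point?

No

Forward chaining from the given facts derives: has marker Q1, carries flag W, is in state E, has moved this turn, has attribute X, is en prise, is in state P1, is adjacent to an enemy, is pinned, can capture, is classified as B, carries flag X1, controls the center, is royal, is tagged G, is blocked, can castle, is in check, carries flag D1.
Rules concluding "it scores a point": R14 needs "it has attribute L"; R15 needs "it is tagged K1"; R24 needs "it is removed" — none of these are established.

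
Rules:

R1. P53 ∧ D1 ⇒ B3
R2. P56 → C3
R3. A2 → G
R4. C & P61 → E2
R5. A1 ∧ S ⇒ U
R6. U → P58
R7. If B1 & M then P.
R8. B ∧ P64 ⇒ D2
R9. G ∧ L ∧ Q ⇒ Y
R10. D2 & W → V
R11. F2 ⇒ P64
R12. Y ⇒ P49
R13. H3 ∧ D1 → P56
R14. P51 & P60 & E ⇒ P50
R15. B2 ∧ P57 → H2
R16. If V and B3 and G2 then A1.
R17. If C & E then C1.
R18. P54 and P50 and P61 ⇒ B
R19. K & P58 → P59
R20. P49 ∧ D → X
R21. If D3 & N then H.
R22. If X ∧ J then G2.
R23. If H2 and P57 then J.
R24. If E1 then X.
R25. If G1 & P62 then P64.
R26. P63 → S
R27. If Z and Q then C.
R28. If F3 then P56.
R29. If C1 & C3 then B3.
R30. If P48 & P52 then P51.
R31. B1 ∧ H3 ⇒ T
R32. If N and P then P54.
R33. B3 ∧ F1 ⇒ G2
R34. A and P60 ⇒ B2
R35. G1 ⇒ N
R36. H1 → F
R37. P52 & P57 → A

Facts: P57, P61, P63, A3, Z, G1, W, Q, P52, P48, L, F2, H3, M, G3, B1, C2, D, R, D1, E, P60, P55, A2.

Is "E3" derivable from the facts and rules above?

Forward chaining from the given facts derives: G, P, Y, P64, P49, P56, X, S, C, P51, T, N, A, C3, E2, P50, C1, B3, P54, B2, H2, B, J, D2, V, G2, A1, U, P58.
No rule has E3 as its conclusion, and it is not among the given facts.

No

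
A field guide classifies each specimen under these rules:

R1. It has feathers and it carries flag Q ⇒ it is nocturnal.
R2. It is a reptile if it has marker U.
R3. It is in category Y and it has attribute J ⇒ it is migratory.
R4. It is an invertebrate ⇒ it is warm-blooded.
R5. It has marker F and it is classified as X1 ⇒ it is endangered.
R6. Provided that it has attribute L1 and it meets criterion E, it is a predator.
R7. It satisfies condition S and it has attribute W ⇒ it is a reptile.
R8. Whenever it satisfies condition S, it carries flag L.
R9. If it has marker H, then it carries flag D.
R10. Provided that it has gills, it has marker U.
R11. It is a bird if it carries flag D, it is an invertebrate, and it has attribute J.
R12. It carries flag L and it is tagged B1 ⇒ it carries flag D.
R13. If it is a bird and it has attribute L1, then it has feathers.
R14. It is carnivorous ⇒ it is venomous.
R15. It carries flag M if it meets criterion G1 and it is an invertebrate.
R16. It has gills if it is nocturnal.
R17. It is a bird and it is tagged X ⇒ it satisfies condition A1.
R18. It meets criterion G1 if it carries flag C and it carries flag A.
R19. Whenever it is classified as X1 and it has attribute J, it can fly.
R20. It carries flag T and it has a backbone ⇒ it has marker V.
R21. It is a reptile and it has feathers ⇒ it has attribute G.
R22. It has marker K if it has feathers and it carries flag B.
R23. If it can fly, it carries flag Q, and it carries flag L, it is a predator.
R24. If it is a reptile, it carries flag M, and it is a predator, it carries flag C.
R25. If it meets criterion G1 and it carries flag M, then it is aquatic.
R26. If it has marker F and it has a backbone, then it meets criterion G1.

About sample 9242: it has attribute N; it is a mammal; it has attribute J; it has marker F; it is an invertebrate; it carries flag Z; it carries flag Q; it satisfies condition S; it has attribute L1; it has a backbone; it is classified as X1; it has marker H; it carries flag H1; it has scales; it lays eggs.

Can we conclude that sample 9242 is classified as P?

Forward chaining from the given facts derives: is warm-blooded, is endangered, carries flag L, carries flag D, is a bird, has feathers, can fly, is a predator, meets criterion G1, is nocturnal, carries flag M, has gills, is aquatic, has marker U, is a reptile, has attribute G, carries flag C.
No rule has "it is classified as P" as its conclusion, and it is not among the given facts.

No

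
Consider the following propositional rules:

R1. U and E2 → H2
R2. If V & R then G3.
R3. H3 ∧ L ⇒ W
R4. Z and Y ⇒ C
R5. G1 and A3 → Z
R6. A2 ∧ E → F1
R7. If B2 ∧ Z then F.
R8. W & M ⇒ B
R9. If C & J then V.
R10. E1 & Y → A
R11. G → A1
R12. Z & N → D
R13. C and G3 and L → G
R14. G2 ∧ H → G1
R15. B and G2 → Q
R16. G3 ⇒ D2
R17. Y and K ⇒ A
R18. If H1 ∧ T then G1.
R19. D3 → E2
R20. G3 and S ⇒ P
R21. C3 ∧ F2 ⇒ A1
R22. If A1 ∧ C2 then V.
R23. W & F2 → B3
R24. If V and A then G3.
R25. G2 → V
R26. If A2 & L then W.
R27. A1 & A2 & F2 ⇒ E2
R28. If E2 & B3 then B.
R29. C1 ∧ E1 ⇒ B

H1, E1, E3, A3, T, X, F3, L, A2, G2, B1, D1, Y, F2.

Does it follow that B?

A  (by R10: E1, Y)
G1  (by R18: H1, T)
V  (by R25: G2)
W  (by R26: A2, L)
Z  (by R5: G1, A3)
B3  (by R23: W, F2)
G3  (by R24: V, A)
C  (by R4: Z, Y)
G  (by R13: C, G3, L)
A1  (by R11: G)
E2  (by R27: A1, A2, F2)
B  (by R28: E2, B3)

Yes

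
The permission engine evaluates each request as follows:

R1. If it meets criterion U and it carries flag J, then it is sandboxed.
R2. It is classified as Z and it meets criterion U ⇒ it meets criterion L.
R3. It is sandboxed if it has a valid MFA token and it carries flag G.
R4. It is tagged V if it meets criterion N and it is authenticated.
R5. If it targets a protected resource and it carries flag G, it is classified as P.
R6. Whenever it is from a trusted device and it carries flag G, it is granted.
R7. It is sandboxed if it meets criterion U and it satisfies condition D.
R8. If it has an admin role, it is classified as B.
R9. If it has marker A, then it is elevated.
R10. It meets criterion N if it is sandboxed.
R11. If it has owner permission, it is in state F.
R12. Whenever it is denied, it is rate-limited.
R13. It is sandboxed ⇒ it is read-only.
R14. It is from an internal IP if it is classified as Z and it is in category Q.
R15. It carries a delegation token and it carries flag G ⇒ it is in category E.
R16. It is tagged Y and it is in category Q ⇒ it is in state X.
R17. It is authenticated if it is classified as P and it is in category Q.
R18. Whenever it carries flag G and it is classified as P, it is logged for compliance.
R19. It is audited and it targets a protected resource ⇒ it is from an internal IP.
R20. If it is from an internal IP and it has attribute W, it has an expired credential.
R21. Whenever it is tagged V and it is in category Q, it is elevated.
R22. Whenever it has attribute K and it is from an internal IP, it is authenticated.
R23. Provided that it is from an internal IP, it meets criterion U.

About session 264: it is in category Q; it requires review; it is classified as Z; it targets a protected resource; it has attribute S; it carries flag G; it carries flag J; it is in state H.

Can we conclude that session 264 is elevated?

By R5 (it targets a protected resource, it carries flag G): it is classified as P.
By R14 (it is classified as Z, it is in category Q): it is from an internal IP.
By R17 (it is classified as P, it is in category Q): it is authenticated.
By R23 (it is from an internal IP): it meets criterion U.
By R1 (it meets criterion U, it carries flag J): it is sandboxed.
By R10 (it is sandboxed): it meets criterion N.
By R4 (it meets criterion N, it is authenticated): it is tagged V.
By R21 (it is tagged V, it is in category Q): it is elevated.

Yes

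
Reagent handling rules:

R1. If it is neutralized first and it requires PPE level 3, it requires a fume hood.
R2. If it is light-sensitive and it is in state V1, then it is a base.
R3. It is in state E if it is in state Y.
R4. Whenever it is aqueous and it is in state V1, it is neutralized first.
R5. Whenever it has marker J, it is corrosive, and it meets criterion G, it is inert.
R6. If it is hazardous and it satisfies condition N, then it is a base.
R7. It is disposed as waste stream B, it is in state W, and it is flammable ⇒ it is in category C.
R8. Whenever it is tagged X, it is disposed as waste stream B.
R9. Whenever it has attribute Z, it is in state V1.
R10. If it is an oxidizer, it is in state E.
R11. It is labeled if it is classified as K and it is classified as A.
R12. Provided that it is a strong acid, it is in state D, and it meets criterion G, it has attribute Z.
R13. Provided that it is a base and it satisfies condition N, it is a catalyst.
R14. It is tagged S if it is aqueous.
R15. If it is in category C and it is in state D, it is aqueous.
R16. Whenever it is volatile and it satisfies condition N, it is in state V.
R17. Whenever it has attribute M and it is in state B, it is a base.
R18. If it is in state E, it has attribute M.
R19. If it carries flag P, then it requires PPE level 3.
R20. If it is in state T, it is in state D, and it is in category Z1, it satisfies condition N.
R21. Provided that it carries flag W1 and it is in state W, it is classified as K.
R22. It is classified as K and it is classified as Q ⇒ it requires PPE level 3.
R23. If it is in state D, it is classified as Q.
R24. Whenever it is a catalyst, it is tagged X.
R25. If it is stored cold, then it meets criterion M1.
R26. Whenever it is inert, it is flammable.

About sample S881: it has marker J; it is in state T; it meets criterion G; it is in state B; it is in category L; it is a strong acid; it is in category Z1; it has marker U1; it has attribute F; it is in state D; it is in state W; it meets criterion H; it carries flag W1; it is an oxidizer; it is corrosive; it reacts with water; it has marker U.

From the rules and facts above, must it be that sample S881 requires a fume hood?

Yes

By R5 (it has marker J, it is corrosive, it meets criterion G): it is inert.
By R10 (it is an oxidizer): it is in state E.
By R12 (it is a strong acid, it is in state D, it meets criterion G): it has attribute Z.
By R18 (it is in state E): it has attribute M.
By R20 (it is in state T, it is in state D, it is in category Z1): it satisfies condition N.
By R21 (it carries flag W1, it is in state W): it is classified as K.
By R23 (it is in state D): it is classified as Q.
By R26 (it is inert): it is flammable.
By R9 (it has attribute Z): it is in state V1.
By R17 (it has attribute M, it is in state B): it is a base.
By R22 (it is classified as K, it is classified as Q): it requires PPE level 3.
By R13 (it is a base, it satisfies condition N): it is a catalyst.
By R24 (it is a catalyst): it is tagged X.
By R8 (it is tagged X): it is disposed as waste stream B.
By R7 (it is disposed as waste stream B, it is in state W, it is flammable): it is in category C.
By R15 (it is in category C, it is in state D): it is aqueous.
By R4 (it is aqueous, it is in state V1): it is neutralized first.
By R1 (it is neutralized first, it requires PPE level 3): it requires a fume hood.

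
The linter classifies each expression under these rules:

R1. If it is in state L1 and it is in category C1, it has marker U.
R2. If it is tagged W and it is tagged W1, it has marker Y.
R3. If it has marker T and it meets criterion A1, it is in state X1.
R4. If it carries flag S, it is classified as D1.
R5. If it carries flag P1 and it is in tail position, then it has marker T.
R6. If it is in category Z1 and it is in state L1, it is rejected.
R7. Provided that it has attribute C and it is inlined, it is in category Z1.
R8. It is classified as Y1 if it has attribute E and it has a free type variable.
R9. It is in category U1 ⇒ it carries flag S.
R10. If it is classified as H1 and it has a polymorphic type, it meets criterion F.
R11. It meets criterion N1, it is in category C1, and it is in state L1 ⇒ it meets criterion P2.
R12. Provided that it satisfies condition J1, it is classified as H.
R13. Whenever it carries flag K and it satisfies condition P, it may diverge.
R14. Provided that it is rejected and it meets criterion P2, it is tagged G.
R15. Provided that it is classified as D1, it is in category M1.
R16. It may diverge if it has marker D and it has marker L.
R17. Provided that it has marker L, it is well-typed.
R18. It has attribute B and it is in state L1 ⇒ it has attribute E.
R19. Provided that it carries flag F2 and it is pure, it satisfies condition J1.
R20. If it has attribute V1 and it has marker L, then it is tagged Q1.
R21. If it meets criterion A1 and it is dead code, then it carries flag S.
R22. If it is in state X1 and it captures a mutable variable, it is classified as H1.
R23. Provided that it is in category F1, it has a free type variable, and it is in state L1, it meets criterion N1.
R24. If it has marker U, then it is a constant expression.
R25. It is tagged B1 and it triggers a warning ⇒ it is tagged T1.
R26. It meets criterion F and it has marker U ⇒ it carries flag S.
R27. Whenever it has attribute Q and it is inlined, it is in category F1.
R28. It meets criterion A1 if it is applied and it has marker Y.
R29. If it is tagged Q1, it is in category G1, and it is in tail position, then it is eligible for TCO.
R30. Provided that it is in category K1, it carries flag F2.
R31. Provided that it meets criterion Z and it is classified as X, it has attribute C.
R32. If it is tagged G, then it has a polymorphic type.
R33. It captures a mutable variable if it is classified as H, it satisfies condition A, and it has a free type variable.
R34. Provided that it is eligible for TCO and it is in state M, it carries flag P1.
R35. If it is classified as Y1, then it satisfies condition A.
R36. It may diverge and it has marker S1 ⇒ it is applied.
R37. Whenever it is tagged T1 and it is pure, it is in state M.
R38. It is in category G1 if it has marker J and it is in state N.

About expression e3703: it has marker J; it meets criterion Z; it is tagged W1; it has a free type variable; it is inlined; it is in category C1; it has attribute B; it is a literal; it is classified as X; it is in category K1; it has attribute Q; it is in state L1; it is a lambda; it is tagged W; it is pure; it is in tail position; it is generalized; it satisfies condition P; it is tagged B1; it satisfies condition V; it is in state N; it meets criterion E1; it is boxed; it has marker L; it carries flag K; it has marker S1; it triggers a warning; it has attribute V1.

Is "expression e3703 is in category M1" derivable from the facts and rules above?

Yes

By R1 (it is in state L1, it is in category C1): it has marker U.
By R2 (it is tagged W, it is tagged W1): it has marker Y.
By R13 (it carries flag K, it satisfies condition P): it may diverge.
By R18 (it has attribute B, it is in state L1): it has attribute E.
By R20 (it has attribute V1, it has marker L): it is tagged Q1.
By R25 (it is tagged B1, it triggers a warning): it is tagged T1.
By R27 (it has attribute Q, it is inlined): it is in category F1.
By R30 (it is in category K1): it carries flag F2.
By R31 (it meets criterion Z, it is classified as X): it has attribute C.
By R36 (it may diverge, it has marker S1): it is applied.
By R37 (it is tagged T1, it is pure): it is in state M.
By R38 (it has marker J, it is in state N): it is in category G1.
By R7 (it has attribute C, it is inlined): it is in category Z1.
By R8 (it has attribute E, it has a free type variable): it is classified as Y1.
By R19 (it carries flag F2, it is pure): it satisfies condition J1.
By R23 (it is in category F1, it has a free type variable, it is in state L1): it meets criterion N1.
By R28 (it is applied, it has marker Y): it meets criterion A1.
By R29 (it is tagged Q1, it is in category G1, it is in tail position): it is eligible for TCO.
By R34 (it is eligible for TCO, it is in state M): it carries flag P1.
By R35 (it is classified as Y1): it satisfies condition A.
By R5 (it carries flag P1, it is in tail position): it has marker T.
By R6 (it is in category Z1, it is in state L1): it is rejected.
By R11 (it meets criterion N1, it is in category C1, it is in state L1): it meets criterion P2.
By R12 (it satisfies condition J1): it is classified as H.
By R14 (it is rejected, it meets criterion P2): it is tagged G.
By R32 (it is tagged G): it has a polymorphic type.
By R33 (it is classified as H, it satisfies condition A, it has a free type variable): it captures a mutable variable.
By R3 (it has marker T, it meets criterion A1): it is in state X1.
By R22 (it is in state X1, it captures a mutable variable): it is classified as H1.
By R10 (it is classified as H1, it has a polymorphic type): it meets criterion F.
By R26 (it meets criterion F, it has marker U): it carries flag S.
By R4 (it carries flag S): it is classified as D1.
By R15 (it is classified as D1): it is in category M1.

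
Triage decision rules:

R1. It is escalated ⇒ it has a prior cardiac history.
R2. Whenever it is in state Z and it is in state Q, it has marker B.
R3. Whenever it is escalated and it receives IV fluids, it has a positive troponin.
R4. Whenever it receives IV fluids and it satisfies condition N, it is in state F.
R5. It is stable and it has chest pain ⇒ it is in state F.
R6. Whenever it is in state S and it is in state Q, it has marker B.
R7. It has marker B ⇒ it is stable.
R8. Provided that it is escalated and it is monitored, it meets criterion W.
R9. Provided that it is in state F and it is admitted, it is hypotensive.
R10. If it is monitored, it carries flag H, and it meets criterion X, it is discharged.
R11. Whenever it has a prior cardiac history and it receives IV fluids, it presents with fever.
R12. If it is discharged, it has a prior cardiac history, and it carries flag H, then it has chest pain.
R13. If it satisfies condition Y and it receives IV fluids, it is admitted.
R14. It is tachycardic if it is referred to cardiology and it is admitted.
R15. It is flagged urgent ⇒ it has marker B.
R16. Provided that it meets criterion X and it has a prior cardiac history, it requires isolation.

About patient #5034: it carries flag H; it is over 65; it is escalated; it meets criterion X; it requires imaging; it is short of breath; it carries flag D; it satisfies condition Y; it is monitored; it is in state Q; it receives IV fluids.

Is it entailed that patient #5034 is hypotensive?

No

Forward chaining from the given facts derives: has a prior cardiac history, has a positive troponin, meets criterion W, is discharged, presents with fever, has chest pain, is admitted, requires isolation.
The only rule concluding "it is hypotensive" is R9, which needs "it is in state F"; that is never established.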